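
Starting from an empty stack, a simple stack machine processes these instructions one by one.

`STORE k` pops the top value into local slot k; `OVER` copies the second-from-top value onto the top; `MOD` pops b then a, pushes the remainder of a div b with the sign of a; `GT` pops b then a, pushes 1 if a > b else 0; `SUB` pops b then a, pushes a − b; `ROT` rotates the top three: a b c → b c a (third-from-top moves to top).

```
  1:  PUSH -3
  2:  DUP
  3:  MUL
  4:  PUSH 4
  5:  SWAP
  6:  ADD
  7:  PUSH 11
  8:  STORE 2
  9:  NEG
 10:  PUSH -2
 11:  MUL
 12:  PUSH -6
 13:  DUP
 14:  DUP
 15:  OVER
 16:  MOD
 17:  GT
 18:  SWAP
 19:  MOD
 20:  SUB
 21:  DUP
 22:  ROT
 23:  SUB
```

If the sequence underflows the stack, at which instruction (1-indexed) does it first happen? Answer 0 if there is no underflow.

PUSH -3 : [-3]
DUP     : [-3, -3]
MUL     : [9]
PUSH 4  : [9, 4]
SWAP    : [4, 9]
ADD     : [13]
PUSH 11 : [13, 11]
STORE 2 : [13]
NEG     : [-13]
PUSH -2 : [-13, -2]
MUL     : [26]
PUSH -6 : [26, -6]
DUP     : [26, -6, -6]
DUP     : [26, -6, -6, -6]
OVER    : [26, -6, -6, -6, -6]
MOD     : [26, -6, -6, 0]
GT      : [26, -6, 0]
SWAP    : [26, 0, -6]
MOD     : [26, 0]
SUB     : [26]
DUP     : [26, 26]
ROT  — needs 3 operands, stack has 2 → underflow

22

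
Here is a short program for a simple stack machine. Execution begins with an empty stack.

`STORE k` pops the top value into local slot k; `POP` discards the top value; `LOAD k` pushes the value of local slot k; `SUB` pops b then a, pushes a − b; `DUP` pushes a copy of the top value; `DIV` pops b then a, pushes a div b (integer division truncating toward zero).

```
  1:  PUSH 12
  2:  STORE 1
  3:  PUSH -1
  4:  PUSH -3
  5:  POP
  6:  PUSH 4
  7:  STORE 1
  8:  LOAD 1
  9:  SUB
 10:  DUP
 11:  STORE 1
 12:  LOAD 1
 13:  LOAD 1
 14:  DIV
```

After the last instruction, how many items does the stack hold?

2

PUSH 12  [12]
STORE 1  []
PUSH -1  [-1]
PUSH -3  [-1, -3]
POP      [-1]
PUSH 4   [-1, 4]
STORE 1  [-1]
LOAD 1   [-1, 4]
SUB      [-5]
DUP      [-5, -5]
STORE 1  [-5]
LOAD 1   [-5, -5]
LOAD 1   [-5, -5, -5]
DIV      [-5, 1]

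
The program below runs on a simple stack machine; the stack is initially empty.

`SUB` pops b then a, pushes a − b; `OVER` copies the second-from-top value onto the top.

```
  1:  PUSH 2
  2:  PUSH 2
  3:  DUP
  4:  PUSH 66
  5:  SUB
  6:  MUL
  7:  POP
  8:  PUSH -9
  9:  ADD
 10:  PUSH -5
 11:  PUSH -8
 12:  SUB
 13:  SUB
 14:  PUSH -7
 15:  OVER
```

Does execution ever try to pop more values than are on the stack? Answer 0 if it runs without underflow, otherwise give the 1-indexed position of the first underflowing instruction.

PUSH 2  → 2
PUSH 2  → 2 2
DUP     → 2 2 2
PUSH 66 → 2 2 2 66
SUB     → 2 2 -64
MUL     → 2 -128
POP     → 2
PUSH -9 → 2 -9
ADD     → -7
PUSH -5 → -7 -5
PUSH -8 → -7 -5 -8
SUB     → -7 3
SUB     → -10
PUSH -7 → -10 -7
OVER    → -10 -7 -10

0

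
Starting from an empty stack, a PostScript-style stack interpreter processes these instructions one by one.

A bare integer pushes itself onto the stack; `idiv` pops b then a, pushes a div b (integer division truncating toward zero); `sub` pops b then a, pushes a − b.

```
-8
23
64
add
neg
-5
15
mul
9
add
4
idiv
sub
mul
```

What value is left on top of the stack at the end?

568

-8   -> -8
23   -> -8 23
64   -> -8 23 64
add  -> -8 87
neg  -> -8 -87
-5   -> -8 -87 -5
15   -> -8 -87 -5 15
mul  -> -8 -87 -75
9    -> -8 -87 -75 9
add  -> -8 -87 -66
4    -> -8 -87 -66 4
idiv -> -8 -87 -16
sub  -> -8 -71
mul  -> 568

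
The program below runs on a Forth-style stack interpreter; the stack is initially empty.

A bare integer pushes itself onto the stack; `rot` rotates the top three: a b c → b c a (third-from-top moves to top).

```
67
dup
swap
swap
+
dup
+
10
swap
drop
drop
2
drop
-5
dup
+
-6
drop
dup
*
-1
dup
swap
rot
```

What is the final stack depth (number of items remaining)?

3

67   -> [67]
dup  -> [67, 67]
swap -> [67, 67]
swap -> [67, 67]
+    -> [134]
dup  -> [134, 134]
+    -> [268]
10   -> [268, 10]
swap -> [10, 268]
drop -> [10]
drop -> []
2    -> [2]
drop -> []
-5   -> [-5]
dup  -> [-5, -5]
+    -> [-10]
-6   -> [-10, -6]
drop -> [-10]
dup  -> [-10, -10]
*    -> [100]
-1   -> [100, -1]
dup  -> [100, -1, -1]
swap -> [100, -1, -1]
rot  -> [-1, -1, 100]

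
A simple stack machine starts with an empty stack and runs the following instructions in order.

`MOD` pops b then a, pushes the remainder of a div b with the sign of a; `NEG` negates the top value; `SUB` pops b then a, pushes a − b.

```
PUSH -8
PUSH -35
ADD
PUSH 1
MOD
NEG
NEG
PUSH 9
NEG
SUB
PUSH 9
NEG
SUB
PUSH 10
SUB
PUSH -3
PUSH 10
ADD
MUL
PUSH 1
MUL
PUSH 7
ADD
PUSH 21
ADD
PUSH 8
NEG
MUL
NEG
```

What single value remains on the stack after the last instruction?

PUSH -8  -> [-8]
PUSH -35 -> [-8, -35]
ADD      -> [-43]
PUSH 1   -> [-43, 1]
MOD      -> [0]
NEG      -> [0]
NEG      -> [0]
PUSH 9   -> [0, 9]
NEG      -> [0, -9]
SUB      -> [9]
PUSH 9   -> [9, 9]
NEG      -> [9, -9]
SUB      -> [18]
PUSH 10  -> [18, 10]
SUB      -> [8]
PUSH -3  -> [8, -3]
PUSH 10  -> [8, -3, 10]
ADD      -> [8, 7]
MUL      -> [56]
PUSH 1   -> [56, 1]
MUL      -> [56]
PUSH 7   -> [56, 7]
ADD      -> [63]
PUSH 21  -> [63, 21]
ADD      -> [84]
PUSH 8   -> [84, 8]
NEG      -> [84, -8]
MUL      -> [-672]
NEG      -> [672]

672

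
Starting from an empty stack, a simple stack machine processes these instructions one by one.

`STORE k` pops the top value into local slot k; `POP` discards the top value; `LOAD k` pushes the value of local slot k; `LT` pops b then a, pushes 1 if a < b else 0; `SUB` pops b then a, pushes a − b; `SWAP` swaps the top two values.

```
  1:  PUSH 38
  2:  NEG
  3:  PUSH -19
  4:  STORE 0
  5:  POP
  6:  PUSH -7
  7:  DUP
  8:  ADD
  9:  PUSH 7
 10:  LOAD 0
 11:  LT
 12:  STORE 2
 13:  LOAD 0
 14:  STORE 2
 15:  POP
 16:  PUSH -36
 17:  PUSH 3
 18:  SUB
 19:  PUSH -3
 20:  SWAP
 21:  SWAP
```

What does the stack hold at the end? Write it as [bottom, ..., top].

PUSH 38  → 38
NEG      → -38
PUSH -19 → -38 -19
STORE 0  → -38
POP      → (empty)
PUSH -7  → -7
DUP      → -7 -7
ADD      → -14
PUSH 7   → -14 7
LOAD 0   → -14 7 -19
LT       → -14 0
STORE 2  → -14
LOAD 0   → -14 -19
STORE 2  → -14
POP      → (empty)
PUSH -36 → -36
PUSH 3   → -36 3
SUB      → -39
PUSH -3  → -39 -3
SWAP     → -3 -39
SWAP     → -39 -3

[-39, -3]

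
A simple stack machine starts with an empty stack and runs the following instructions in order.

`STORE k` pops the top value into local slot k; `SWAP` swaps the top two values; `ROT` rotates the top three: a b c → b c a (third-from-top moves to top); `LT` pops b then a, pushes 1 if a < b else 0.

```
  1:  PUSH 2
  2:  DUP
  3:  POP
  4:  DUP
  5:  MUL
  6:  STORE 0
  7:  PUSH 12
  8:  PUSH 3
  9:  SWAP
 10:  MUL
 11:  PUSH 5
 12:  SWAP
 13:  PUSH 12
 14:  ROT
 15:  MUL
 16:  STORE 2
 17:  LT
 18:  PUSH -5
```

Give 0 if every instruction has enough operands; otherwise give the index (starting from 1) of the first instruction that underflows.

17

PUSH 2  : [2]
DUP     : [2, 2]
POP     : [2]
DUP     : [2, 2]
MUL     : [4]
STORE 0 : []
PUSH 12 : [12]
PUSH 3  : [12, 3]
SWAP    : [3, 12]
MUL     : [36]
PUSH 5  : [36, 5]
SWAP    : [5, 36]
PUSH 12 : [5, 36, 12]
ROT     : [36, 12, 5]
MUL     : [36, 60]
STORE 2 : [36]
LT  — needs 2 operands, stack has 1 → underflow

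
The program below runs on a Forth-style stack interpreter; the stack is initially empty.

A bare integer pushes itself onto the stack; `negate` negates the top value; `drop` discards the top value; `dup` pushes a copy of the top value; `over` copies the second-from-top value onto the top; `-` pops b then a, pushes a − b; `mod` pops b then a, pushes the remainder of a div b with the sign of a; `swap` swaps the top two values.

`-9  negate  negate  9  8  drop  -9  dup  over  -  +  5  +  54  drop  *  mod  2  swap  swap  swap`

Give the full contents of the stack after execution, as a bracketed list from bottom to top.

[2, -9]

-9     : -9
negate : 9
negate : -9
9      : -9 9
8      : -9 9 8
drop   : -9 9
-9     : -9 9 -9
dup    : -9 9 -9 -9
over   : -9 9 -9 -9 -9
-      : -9 9 -9 0
+      : -9 9 -9
5      : -9 9 -9 5
+      : -9 9 -4
54     : -9 9 -4 54
drop   : -9 9 -4
*      : -9 -36
mod    : -9
2      : -9 2
swap   : 2 -9
swap   : -9 2
swap   : 2 -9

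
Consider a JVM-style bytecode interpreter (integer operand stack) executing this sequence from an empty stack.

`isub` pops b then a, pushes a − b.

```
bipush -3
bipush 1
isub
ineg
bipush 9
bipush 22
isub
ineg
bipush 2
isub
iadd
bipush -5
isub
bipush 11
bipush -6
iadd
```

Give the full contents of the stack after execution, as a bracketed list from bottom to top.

[20, 5]

bipush -3  -3
bipush 1   -3 1
isub       -4
ineg       4
bipush 9   4 9
bipush 22  4 9 22
isub       4 -13
ineg       4 13
bipush 2   4 13 2
isub       4 11
iadd       15
bipush -5  15 -5
isub       20
bipush 11  20 11
bipush -6  20 11 -6
iadd       20 5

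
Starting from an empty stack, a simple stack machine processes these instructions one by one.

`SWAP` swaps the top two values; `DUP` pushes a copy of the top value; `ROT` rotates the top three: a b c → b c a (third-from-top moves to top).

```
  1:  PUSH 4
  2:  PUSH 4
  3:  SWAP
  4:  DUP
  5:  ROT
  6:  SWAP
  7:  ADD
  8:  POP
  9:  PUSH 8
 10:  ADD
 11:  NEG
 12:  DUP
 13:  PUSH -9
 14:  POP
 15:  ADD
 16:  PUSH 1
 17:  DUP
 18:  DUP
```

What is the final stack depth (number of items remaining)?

PUSH 4   4
PUSH 4   4 4
SWAP     4 4
DUP      4 4 4
ROT      4 4 4
SWAP     4 4 4
ADD      4 8
POP      4
PUSH 8   4 8
ADD      12
NEG      -12
DUP      -12 -12
PUSH -9  -12 -12 -9
POP      -12 -12
ADD      -24
PUSH 1   -24 1
DUP      -24 1 1
DUP      -24 1 1 1

4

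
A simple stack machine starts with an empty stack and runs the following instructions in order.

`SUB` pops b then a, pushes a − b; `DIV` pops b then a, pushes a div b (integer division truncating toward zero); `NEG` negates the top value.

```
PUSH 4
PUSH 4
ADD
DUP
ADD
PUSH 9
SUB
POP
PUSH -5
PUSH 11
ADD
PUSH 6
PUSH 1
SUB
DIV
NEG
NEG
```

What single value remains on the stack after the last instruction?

1

PUSH 4  -> [4]
PUSH 4  -> [4, 4]
ADD     -> [8]
DUP     -> [8, 8]
ADD     -> [16]
PUSH 9  -> [16, 9]
SUB     -> [7]
POP     -> []
PUSH -5 -> [-5]
PUSH 11 -> [-5, 11]
ADD     -> [6]
PUSH 6  -> [6, 6]
PUSH 1  -> [6, 6, 1]
SUB     -> [6, 5]
DIV     -> [1]
NEG     -> [-1]
NEG     -> [1]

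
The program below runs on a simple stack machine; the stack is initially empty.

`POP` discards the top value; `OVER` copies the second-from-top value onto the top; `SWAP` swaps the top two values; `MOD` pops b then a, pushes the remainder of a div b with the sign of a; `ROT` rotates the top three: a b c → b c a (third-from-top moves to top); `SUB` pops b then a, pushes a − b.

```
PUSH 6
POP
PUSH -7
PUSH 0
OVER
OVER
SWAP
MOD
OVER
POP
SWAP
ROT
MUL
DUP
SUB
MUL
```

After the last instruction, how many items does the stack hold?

1

PUSH 6  : [6]
POP     : []
PUSH -7 : [-7]
PUSH 0  : [-7, 0]
OVER    : [-7, 0, -7]
OVER    : [-7, 0, -7, 0]
SWAP    : [-7, 0, 0, -7]
MOD     : [-7, 0, 0]
OVER    : [-7, 0, 0, 0]
POP     : [-7, 0, 0]
SWAP    : [-7, 0, 0]
ROT     : [0, 0, -7]
MUL     : [0, 0]
DUP     : [0, 0, 0]
SUB     : [0, 0]
MUL     : [0]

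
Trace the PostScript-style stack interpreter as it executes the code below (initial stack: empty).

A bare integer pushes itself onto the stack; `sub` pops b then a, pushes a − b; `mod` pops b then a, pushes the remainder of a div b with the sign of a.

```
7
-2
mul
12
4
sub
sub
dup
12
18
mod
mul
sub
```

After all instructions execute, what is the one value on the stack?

242

7   : [7]
-2  : [7, -2]
mul : [-14]
12  : [-14, 12]
4   : [-14, 12, 4]
sub : [-14, 8]
sub : [-22]
dup : [-22, -22]
12  : [-22, -22, 12]
18  : [-22, -22, 12, 18]
mod : [-22, -22, 12]
mul : [-22, -264]
sub : [242]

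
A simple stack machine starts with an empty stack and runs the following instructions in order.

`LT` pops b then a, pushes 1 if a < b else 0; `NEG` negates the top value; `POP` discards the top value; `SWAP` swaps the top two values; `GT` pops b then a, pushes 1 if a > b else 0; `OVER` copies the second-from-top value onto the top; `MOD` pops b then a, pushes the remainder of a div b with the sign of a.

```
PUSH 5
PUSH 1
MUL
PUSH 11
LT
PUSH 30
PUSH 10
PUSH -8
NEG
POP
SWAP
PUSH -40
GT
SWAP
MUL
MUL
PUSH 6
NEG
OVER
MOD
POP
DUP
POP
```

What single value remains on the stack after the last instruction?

PUSH 5   -> [5]
PUSH 1   -> [5, 1]
MUL      -> [5]
PUSH 11  -> [5, 11]
LT       -> [1]
PUSH 30  -> [1, 30]
PUSH 10  -> [1, 30, 10]
PUSH -8  -> [1, 30, 10, -8]
NEG      -> [1, 30, 10, 8]
POP      -> [1, 30, 10]
SWAP     -> [1, 10, 30]
PUSH -40 -> [1, 10, 30, -40]
GT       -> [1, 10, 1]
SWAP     -> [1, 1, 10]
MUL      -> [1, 10]
MUL      -> [10]
PUSH 6   -> [10, 6]
NEG      -> [10, -6]
OVER     -> [10, -6, 10]
MOD      -> [10, -6]
POP      -> [10]
DUP      -> [10, 10]
POP      -> [10]

10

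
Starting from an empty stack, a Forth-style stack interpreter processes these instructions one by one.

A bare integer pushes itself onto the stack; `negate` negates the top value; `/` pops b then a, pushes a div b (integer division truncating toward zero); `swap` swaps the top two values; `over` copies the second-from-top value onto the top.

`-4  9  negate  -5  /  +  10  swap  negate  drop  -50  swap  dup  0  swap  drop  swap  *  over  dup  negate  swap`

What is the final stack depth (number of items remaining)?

4

-4     -> -4
9      -> -4 9
negate -> -4 -9
-5     -> -4 -9 -5
/      -> -4 1
+      -> -3
10     -> -3 10
swap   -> 10 -3
negate -> 10 3
drop   -> 10
-50    -> 10 -50
swap   -> -50 10
dup    -> -50 10 10
0      -> -50 10 10 0
swap   -> -50 10 0 10
drop   -> -50 10 0
swap   -> -50 0 10
*      -> -50 0
over   -> -50 0 -50
dup    -> -50 0 -50 -50
negate -> -50 0 -50 50
swap   -> -50 0 50 -50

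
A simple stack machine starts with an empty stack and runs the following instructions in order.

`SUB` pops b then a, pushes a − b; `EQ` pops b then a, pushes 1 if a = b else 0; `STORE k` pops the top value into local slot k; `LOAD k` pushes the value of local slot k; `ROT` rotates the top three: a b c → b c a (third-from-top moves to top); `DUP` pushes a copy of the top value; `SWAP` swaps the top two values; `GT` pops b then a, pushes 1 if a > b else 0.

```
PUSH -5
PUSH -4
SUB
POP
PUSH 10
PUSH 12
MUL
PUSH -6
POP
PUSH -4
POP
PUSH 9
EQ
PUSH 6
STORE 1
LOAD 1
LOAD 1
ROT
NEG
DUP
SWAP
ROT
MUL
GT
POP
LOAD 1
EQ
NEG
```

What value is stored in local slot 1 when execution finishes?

PUSH -5  -5
PUSH -4  -5 -4
SUB      -1
POP      (empty)
PUSH 10  10
PUSH 12  10 12
MUL      120
PUSH -6  120 -6
POP      120
PUSH -4  120 -4
POP      120
PUSH 9   120 9
EQ       0
PUSH 6   0 6
STORE 1  0
LOAD 1   0 6
LOAD 1   0 6 6
ROT      6 6 0
NEG      6 6 0
DUP      6 6 0 0
SWAP     6 6 0 0
ROT      6 0 0 6
MUL      6 0 0
GT       6 0
POP      6
LOAD 1   6 6
EQ       1
NEG      -1

6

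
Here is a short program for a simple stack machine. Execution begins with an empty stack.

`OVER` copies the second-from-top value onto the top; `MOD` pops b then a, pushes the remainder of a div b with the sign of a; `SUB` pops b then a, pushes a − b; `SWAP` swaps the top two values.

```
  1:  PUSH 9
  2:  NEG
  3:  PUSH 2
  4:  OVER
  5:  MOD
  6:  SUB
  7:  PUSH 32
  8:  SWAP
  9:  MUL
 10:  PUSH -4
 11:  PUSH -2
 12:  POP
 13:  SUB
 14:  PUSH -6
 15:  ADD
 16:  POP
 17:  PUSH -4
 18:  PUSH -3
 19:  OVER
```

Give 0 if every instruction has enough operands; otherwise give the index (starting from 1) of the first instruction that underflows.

PUSH 9  : [9]
NEG     : [-9]
PUSH 2  : [-9, 2]
OVER    : [-9, 2, -9]
MOD     : [-9, 2]
SUB     : [-11]
PUSH 32 : [-11, 32]
SWAP    : [32, -11]
MUL     : [-352]
PUSH -4 : [-352, -4]
PUSH -2 : [-352, -4, -2]
POP     : [-352, -4]
SUB     : [-348]
PUSH -6 : [-348, -6]
ADD     : [-354]
POP     : []
PUSH -4 : [-4]
PUSH -3 : [-4, -3]
OVER    : [-4, -3, -4]

0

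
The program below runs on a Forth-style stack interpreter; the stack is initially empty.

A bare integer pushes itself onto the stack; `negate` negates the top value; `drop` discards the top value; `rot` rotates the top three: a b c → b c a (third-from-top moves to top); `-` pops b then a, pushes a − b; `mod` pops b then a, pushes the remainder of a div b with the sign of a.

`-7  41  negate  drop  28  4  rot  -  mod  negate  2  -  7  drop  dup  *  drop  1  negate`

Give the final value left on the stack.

-7      -7
41      -7 41
negate  -7 -41
drop    -7
28      -7 28
4       -7 28 4
rot     28 4 -7
-       28 11
mod     6
negate  -6
2       -6 2
-       -8
7       -8 7
drop    -8
dup     -8 -8
*       64
drop    (empty)
1       1
negate  -1

-1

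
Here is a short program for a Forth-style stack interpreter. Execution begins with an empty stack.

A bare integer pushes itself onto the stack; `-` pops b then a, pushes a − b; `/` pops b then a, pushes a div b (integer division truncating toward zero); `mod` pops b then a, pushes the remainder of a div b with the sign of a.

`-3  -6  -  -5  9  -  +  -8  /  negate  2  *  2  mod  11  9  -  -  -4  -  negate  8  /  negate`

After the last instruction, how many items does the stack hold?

1

-3      [-3]
-6      [-3, -6]
-       [3]
-5      [3, -5]
9       [3, -5, 9]
-       [3, -14]
+       [-11]
-8      [-11, -8]
/       [1]
negate  [-1]
2       [-1, 2]
*       [-2]
2       [-2, 2]
mod     [0]
11      [0, 11]
9       [0, 11, 9]
-       [0, 2]
-       [-2]
-4      [-2, -4]
-       [2]
negate  [-2]
8       [-2, 8]
/       [0]
negate  [0]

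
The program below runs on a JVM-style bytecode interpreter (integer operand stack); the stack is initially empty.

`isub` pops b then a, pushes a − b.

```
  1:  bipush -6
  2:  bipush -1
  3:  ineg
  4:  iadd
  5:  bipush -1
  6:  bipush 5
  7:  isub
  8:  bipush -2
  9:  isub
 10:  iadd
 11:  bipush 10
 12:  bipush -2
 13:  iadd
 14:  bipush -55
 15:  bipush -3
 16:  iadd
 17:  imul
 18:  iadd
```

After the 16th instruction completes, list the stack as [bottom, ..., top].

bipush -6   [-6]
bipush -1   [-6, -1]
ineg        [-6, 1]
iadd        [-5]
bipush -1   [-5, -1]
bipush 5    [-5, -1, 5]
isub        [-5, -6]
bipush -2   [-5, -6, -2]
isub        [-5, -4]
iadd        [-9]
bipush 10   [-9, 10]
bipush -2   [-9, 10, -2]
iadd        [-9, 8]
bipush -55  [-9, 8, -55]
bipush -3   [-9, 8, -55, -3]
iadd        [-9, 8, -58]

[-9, 8, -58]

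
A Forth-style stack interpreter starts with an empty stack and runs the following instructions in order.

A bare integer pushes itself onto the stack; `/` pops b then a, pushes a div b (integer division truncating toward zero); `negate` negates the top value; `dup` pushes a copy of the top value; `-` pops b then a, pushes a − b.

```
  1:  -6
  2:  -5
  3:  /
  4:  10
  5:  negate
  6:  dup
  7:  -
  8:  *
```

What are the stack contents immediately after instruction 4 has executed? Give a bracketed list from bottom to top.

-6  -6
-5  -6 -5
/   1
10  1 10

[1, 10]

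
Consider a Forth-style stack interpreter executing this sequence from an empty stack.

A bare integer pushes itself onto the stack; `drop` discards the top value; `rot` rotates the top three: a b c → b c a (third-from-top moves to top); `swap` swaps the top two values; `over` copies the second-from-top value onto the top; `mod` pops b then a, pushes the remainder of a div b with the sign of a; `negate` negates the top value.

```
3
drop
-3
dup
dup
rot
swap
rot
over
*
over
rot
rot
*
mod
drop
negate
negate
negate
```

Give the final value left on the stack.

3

3       [3]
drop    []
-3      [-3]
dup     [-3, -3]
dup     [-3, -3, -3]
rot     [-3, -3, -3]
swap    [-3, -3, -3]
rot     [-3, -3, -3]
over    [-3, -3, -3, -3]
*       [-3, -3, 9]
over    [-3, -3, 9, -3]
rot     [-3, 9, -3, -3]
rot     [-3, -3, -3, 9]
*       [-3, -3, -27]
mod     [-3, -3]
drop    [-3]
negate  [3]
negate  [-3]
negate  [3]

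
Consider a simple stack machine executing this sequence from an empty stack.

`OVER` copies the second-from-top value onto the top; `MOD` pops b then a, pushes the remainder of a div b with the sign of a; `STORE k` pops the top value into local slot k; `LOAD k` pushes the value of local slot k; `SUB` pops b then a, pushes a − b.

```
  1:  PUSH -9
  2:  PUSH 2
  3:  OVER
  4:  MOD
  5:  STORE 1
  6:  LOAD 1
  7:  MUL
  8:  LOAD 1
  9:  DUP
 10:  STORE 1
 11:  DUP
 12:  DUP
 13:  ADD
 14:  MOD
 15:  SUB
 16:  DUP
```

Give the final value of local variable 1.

PUSH -9 : [-9]
PUSH 2  : [-9, 2]
OVER    : [-9, 2, -9]
MOD     : [-9, 2]
STORE 1 : [-9]
LOAD 1  : [-9, 2]
MUL     : [-18]
LOAD 1  : [-18, 2]
DUP     : [-18, 2, 2]
STORE 1 : [-18, 2]
DUP     : [-18, 2, 2]
DUP     : [-18, 2, 2, 2]
ADD     : [-18, 2, 4]
MOD     : [-18, 2]
SUB     : [-20]
DUP     : [-20, -20]

2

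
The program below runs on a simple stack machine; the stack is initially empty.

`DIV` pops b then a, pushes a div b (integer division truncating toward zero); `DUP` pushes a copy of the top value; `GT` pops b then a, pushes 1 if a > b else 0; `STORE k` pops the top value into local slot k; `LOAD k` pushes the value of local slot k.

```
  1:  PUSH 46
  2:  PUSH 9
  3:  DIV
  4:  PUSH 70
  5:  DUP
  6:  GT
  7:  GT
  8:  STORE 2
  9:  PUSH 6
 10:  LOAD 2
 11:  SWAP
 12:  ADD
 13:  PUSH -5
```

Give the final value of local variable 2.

1

PUSH 46 → 46
PUSH 9  → 46 9
DIV     → 5
PUSH 70 → 5 70
DUP     → 5 70 70
GT      → 5 0
GT      → 1
STORE 2 → (empty)
PUSH 6  → 6
LOAD 2  → 6 1
SWAP    → 1 6
ADD     → 7
PUSH -5 → 7 -5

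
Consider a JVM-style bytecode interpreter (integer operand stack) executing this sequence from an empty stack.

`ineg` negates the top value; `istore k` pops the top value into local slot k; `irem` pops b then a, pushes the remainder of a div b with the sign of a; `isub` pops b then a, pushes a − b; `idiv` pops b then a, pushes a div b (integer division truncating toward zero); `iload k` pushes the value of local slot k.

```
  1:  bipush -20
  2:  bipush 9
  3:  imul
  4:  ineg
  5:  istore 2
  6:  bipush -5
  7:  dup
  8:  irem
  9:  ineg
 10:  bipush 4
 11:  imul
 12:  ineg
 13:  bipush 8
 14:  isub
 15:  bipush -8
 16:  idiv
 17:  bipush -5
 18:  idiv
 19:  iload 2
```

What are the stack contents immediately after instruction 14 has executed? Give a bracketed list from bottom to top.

bipush -20 : -20
bipush 9   : -20 9
imul       : -180
ineg       : 180
istore 2   : (empty)
bipush -5  : -5
dup        : -5 -5
irem       : 0
ineg       : 0
bipush 4   : 0 4
imul       : 0
ineg       : 0
bipush 8   : 0 8
isub       : -8

[-8]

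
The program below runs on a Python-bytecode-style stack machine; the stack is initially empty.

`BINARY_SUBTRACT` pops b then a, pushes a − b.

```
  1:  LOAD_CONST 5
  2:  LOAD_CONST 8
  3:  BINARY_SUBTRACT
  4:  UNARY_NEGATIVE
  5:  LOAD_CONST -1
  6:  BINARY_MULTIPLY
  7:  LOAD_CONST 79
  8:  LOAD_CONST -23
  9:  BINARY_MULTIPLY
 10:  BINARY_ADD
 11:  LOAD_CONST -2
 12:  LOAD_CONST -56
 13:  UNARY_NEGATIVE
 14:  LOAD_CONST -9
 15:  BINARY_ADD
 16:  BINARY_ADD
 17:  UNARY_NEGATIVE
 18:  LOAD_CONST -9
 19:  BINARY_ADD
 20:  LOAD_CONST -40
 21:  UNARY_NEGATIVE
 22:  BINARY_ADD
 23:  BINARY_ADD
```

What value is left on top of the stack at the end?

-1834

LOAD_CONST 5    → [5]
LOAD_CONST 8    → [5, 8]
BINARY_SUBTRACT → [-3]
UNARY_NEGATIVE  → [3]
LOAD_CONST -1   → [3, -1]
BINARY_MULTIPLY → [-3]
LOAD_CONST 79   → [-3, 79]
LOAD_CONST -23  → [-3, 79, -23]
BINARY_MULTIPLY → [-3, -1817]
BINARY_ADD      → [-1820]
LOAD_CONST -2   → [-1820, -2]
LOAD_CONST -56  → [-1820, -2, -56]
UNARY_NEGATIVE  → [-1820, -2, 56]
LOAD_CONST -9   → [-1820, -2, 56, -9]
BINARY_ADD      → [-1820, -2, 47]
BINARY_ADD      → [-1820, 45]
UNARY_NEGATIVE  → [-1820, -45]
LOAD_CONST -9   → [-1820, -45, -9]
BINARY_ADD      → [-1820, -54]
LOAD_CONST -40  → [-1820, -54, -40]
UNARY_NEGATIVE  → [-1820, -54, 40]
BINARY_ADD      → [-1820, -14]
BINARY_ADD      → [-1834]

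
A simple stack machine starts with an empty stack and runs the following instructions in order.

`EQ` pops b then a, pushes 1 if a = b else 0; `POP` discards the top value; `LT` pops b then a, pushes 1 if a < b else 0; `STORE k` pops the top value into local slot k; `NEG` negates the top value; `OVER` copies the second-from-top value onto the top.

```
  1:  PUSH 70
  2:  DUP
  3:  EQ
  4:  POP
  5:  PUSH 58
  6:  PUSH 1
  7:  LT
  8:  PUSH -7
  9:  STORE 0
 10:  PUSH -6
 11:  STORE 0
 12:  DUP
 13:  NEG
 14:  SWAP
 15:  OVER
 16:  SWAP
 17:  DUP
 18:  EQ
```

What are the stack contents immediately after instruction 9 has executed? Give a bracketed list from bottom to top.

PUSH 70 -> 70
DUP     -> 70 70
EQ      -> 1
POP     -> (empty)
PUSH 58 -> 58
PUSH 1  -> 58 1
LT      -> 0
PUSH -7 -> 0 -7
STORE 0 -> 0

[0]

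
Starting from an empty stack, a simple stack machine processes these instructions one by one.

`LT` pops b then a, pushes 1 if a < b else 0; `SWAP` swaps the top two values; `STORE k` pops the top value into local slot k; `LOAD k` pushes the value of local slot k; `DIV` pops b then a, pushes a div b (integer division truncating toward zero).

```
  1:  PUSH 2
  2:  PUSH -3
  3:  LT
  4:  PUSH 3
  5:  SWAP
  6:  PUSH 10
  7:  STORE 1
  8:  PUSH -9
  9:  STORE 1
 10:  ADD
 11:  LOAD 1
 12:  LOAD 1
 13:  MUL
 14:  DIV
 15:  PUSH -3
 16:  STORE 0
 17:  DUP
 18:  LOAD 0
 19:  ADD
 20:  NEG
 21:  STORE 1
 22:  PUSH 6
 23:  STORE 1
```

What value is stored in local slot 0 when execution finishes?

PUSH 2  : 2
PUSH -3 : 2 -3
LT      : 0
PUSH 3  : 0 3
SWAP    : 3 0
PUSH 10 : 3 0 10
STORE 1 : 3 0
PUSH -9 : 3 0 -9
STORE 1 : 3 0
ADD     : 3
LOAD 1  : 3 -9
LOAD 1  : 3 -9 -9
MUL     : 3 81
DIV     : 0
PUSH -3 : 0 -3
STORE 0 : 0
DUP     : 0 0
LOAD 0  : 0 0 -3
ADD     : 0 -3
NEG     : 0 3
STORE 1 : 0
PUSH 6  : 0 6
STORE 1 : 0

-3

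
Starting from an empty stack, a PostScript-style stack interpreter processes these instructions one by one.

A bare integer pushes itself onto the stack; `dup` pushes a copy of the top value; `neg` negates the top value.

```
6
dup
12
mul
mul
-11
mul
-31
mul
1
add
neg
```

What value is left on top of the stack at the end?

-147313

6   → [6]
dup → [6, 6]
12  → [6, 6, 12]
mul → [6, 72]
mul → [432]
-11 → [432, -11]
mul → [-4752]
-31 → [-4752, -31]
mul → [147312]
1   → [147312, 1]
add → [147313]
neg → [-147313]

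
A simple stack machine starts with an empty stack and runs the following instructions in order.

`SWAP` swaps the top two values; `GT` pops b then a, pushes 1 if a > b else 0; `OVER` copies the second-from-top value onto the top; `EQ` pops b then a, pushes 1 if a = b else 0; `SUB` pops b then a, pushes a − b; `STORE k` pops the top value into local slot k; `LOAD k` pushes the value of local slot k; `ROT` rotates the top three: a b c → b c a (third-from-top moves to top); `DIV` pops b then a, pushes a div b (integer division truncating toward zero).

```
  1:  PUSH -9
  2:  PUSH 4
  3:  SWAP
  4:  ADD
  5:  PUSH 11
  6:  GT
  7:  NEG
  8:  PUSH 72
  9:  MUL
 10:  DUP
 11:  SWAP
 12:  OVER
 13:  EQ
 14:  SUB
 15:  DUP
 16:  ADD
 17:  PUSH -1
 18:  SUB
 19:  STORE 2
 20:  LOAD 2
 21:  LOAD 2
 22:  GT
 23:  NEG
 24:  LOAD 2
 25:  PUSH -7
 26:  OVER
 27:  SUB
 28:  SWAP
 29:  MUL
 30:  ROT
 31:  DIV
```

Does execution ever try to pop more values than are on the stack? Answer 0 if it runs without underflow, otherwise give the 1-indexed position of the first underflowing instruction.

PUSH -9 : -9
PUSH 4  : -9 4
SWAP    : 4 -9
ADD     : -5
PUSH 11 : -5 11
GT      : 0
NEG     : 0
PUSH 72 : 0 72
MUL     : 0
DUP     : 0 0
SWAP    : 0 0
OVER    : 0 0 0
EQ      : 0 1
SUB     : -1
DUP     : -1 -1
ADD     : -2
PUSH -1 : -2 -1
SUB     : -1
STORE 2 : (empty)
LOAD 2  : -1
LOAD 2  : -1 -1
GT      : 0
NEG     : 0
LOAD 2  : 0 -1
PUSH -7 : 0 -1 -7
OVER    : 0 -1 -7 -1
SUB     : 0 -1 -6
SWAP    : 0 -6 -1
MUL     : 0 6
ROT  — needs 3 operands, stack has 2 → underflow

30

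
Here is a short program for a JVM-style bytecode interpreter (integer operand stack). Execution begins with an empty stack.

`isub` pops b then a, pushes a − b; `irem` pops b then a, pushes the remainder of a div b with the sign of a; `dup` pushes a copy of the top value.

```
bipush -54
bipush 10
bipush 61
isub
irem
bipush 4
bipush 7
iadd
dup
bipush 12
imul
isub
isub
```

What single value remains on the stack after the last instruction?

118

bipush -54 → [-54]
bipush 10  → [-54, 10]
bipush 61  → [-54, 10, 61]
isub       → [-54, -51]
irem       → [-3]
bipush 4   → [-3, 4]
bipush 7   → [-3, 4, 7]
iadd       → [-3, 11]
dup        → [-3, 11, 11]
bipush 12  → [-3, 11, 11, 12]
imul       → [-3, 11, 132]
isub       → [-3, -121]
isub       → [118]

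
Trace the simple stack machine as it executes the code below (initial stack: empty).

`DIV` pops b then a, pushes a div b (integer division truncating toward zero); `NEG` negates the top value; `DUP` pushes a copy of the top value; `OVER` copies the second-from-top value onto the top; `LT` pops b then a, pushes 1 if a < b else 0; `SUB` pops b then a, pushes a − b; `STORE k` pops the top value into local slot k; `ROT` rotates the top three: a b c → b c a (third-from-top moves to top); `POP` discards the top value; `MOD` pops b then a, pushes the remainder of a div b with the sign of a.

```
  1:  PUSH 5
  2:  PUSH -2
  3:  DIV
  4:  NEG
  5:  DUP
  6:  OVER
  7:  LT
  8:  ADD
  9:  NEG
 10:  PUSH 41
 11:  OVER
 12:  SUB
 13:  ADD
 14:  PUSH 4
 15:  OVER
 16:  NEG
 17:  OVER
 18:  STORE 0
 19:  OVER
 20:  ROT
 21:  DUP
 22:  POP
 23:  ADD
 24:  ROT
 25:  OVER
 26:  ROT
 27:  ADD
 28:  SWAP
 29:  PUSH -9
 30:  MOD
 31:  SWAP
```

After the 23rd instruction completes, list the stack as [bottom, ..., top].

[41, -41, 8]

PUSH 5  → 5
PUSH -2 → 5 -2
DIV     → -2
NEG     → 2
DUP     → 2 2
OVER    → 2 2 2
LT      → 2 0
ADD     → 2
NEG     → -2
PUSH 41 → -2 41
OVER    → -2 41 -2
SUB     → -2 43
ADD     → 41
PUSH 4  → 41 4
OVER    → 41 4 41
NEG     → 41 4 -41
OVER    → 41 4 -41 4
STORE 0 → 41 4 -41
OVER    → 41 4 -41 4
ROT     → 41 -41 4 4
DUP     → 41 -41 4 4 4
POP     → 41 -41 4 4
ADD     → 41 -41 8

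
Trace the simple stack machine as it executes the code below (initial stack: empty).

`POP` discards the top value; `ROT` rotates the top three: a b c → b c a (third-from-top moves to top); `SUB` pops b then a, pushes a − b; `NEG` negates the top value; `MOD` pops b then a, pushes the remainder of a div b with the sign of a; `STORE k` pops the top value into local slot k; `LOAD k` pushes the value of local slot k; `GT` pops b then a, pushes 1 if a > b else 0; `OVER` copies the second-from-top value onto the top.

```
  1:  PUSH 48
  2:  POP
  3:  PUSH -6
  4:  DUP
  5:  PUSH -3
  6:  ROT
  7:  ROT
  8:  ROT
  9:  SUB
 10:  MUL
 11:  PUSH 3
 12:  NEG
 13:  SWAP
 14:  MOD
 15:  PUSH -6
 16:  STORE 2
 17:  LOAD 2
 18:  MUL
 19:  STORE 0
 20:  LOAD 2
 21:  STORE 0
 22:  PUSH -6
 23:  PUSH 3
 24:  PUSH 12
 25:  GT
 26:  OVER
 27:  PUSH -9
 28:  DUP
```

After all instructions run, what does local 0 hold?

-6

PUSH 48 -> 48
POP     -> (empty)
PUSH -6 -> -6
DUP     -> -6 -6
PUSH -3 -> -6 -6 -3
ROT     -> -6 -3 -6
ROT     -> -3 -6 -6
ROT     -> -6 -6 -3
SUB     -> -6 -3
MUL     -> 18
PUSH 3  -> 18 3
NEG     -> 18 -3
SWAP    -> -3 18
MOD     -> -3
PUSH -6 -> -3 -6
STORE 2 -> -3
LOAD 2  -> -3 -6
MUL     -> 18
STORE 0 -> (empty)
LOAD 2  -> -6
STORE 0 -> (empty)
PUSH -6 -> -6
PUSH 3  -> -6 3
PUSH 12 -> -6 3 12
GT      -> -6 0
OVER    -> -6 0 -6
PUSH -9 -> -6 0 -6 -9
DUP     -> -6 0 -6 -9 -9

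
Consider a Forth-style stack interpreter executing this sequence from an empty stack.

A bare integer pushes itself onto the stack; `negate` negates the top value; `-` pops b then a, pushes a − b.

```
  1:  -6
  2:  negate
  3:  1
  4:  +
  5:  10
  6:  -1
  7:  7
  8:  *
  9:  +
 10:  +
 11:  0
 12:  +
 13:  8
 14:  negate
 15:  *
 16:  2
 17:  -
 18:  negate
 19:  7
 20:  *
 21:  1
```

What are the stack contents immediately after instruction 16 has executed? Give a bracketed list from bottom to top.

[-80, 2]

-6      -6
negate  6
1       6 1
+       7
10      7 10
-1      7 10 -1
7       7 10 -1 7
*       7 10 -7
+       7 3
+       10
0       10 0
+       10
8       10 8
negate  10 -8
*       -80
2       -80 2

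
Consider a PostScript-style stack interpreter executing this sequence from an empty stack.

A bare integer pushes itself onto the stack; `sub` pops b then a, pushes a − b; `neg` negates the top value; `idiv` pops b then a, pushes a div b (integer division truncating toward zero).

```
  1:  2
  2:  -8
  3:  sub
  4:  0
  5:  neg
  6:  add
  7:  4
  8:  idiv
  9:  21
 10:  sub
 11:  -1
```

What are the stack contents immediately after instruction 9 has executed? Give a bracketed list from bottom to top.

[2, 21]

2    : [2]
-8   : [2, -8]
sub  : [10]
0    : [10, 0]
neg  : [10, 0]
add  : [10]
4    : [10, 4]
idiv : [2]
21   : [2, 21]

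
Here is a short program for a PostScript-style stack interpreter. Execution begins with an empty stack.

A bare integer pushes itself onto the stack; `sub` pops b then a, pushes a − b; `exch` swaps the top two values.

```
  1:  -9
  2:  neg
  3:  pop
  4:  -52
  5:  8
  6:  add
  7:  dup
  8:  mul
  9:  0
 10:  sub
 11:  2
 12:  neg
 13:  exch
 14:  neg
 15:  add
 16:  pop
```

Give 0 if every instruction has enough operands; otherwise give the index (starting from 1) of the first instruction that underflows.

-9   : -9
neg  : 9
pop  : (empty)
-52  : -52
8    : -52 8
add  : -44
dup  : -44 -44
mul  : 1936
0    : 1936 0
sub  : 1936
2    : 1936 2
neg  : 1936 -2
exch : -2 1936
neg  : -2 -1936
add  : -1938
pop  : (empty)

0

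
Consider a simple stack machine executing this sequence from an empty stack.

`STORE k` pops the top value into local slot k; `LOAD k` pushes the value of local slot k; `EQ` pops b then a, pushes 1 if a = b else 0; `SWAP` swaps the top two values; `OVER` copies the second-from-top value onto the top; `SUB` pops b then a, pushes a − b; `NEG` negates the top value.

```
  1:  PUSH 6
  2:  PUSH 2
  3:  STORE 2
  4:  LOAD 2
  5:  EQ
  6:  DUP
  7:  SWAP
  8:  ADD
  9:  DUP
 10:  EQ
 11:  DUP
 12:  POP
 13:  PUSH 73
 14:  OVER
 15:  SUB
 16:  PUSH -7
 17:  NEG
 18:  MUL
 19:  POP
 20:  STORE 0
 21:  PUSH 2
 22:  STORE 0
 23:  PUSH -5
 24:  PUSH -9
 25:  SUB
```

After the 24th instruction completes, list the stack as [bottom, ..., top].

[-5, -9]

PUSH 6  → [6]
PUSH 2  → [6, 2]
STORE 2 → [6]
LOAD 2  → [6, 2]
EQ      → [0]
DUP     → [0, 0]
SWAP    → [0, 0]
ADD     → [0]
DUP     → [0, 0]
EQ      → [1]
DUP     → [1, 1]
POP     → [1]
PUSH 73 → [1, 73]
OVER    → [1, 73, 1]
SUB     → [1, 72]
PUSH -7 → [1, 72, -7]
NEG     → [1, 72, 7]
MUL     → [1, 504]
POP     → [1]
STORE 0 → []
PUSH 2  → [2]
STORE 0 → []
PUSH -5 → [-5]
PUSH -9 → [-5, -9]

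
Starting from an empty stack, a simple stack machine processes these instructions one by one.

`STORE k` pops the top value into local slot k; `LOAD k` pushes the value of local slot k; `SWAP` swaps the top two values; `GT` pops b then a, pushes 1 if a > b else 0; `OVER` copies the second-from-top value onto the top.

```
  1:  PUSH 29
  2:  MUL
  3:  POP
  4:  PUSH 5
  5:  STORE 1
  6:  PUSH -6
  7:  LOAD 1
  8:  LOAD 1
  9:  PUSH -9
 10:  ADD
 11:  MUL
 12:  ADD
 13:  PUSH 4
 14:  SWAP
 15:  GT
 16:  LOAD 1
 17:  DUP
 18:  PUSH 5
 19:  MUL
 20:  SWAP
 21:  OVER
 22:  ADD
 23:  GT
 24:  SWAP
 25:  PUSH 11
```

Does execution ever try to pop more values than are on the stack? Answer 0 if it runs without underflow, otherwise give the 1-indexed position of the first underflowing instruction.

2

PUSH 29 → [29]
MUL  — needs 2 operands, stack has 1 → underflow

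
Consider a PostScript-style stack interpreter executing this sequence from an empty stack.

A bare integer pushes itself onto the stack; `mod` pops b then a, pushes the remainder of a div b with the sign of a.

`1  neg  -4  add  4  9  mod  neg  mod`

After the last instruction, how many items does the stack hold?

1    1
neg  -1
-4   -1 -4
add  -5
4    -5 4
9    -5 4 9
mod  -5 4
neg  -5 -4
mod  -1

1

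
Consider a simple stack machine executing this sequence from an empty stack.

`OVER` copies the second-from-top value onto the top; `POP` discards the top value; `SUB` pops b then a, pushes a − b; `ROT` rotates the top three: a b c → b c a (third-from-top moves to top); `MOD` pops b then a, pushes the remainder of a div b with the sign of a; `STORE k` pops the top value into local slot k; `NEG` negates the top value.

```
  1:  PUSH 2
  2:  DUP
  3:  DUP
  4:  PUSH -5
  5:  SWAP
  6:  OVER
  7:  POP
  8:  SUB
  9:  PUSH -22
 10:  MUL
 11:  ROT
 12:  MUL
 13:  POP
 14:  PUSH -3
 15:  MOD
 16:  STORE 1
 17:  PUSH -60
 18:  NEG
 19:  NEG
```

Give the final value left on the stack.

PUSH 2   : 2
DUP      : 2 2
DUP      : 2 2 2
PUSH -5  : 2 2 2 -5
SWAP     : 2 2 -5 2
OVER     : 2 2 -5 2 -5
POP      : 2 2 -5 2
SUB      : 2 2 -7
PUSH -22 : 2 2 -7 -22
MUL      : 2 2 154
ROT      : 2 154 2
MUL      : 2 308
POP      : 2
PUSH -3  : 2 -3
MOD      : 2
STORE 1  : (empty)
PUSH -60 : -60
NEG      : 60
NEG      : -60

-60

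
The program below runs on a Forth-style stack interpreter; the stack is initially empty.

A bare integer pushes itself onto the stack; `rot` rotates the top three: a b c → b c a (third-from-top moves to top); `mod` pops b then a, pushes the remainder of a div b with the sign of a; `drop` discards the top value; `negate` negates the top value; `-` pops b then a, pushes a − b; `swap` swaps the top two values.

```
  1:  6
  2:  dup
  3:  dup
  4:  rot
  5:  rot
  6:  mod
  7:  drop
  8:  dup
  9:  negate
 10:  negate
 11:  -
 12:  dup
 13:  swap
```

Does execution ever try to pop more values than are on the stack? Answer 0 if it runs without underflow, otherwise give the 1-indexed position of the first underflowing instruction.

6      -> 6
dup    -> 6 6
dup    -> 6 6 6
rot    -> 6 6 6
rot    -> 6 6 6
mod    -> 6 0
drop   -> 6
dup    -> 6 6
negate -> 6 -6
negate -> 6 6
-      -> 0
dup    -> 0 0
swap   -> 0 0

0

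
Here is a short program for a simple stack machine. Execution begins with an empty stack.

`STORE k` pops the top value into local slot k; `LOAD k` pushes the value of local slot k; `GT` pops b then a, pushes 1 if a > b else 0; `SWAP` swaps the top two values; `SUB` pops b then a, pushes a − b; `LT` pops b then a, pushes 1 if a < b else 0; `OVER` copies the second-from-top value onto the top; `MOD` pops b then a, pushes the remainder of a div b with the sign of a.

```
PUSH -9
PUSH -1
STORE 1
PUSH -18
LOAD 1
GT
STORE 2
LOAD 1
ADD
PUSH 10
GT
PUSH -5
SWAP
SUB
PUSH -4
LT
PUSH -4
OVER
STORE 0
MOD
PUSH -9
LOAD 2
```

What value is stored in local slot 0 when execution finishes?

1

PUSH -9  : -9
PUSH -1  : -9 -1
STORE 1  : -9
PUSH -18 : -9 -18
LOAD 1   : -9 -18 -1
GT       : -9 0
STORE 2  : -9
LOAD 1   : -9 -1
ADD      : -10
PUSH 10  : -10 10
GT       : 0
PUSH -5  : 0 -5
SWAP     : -5 0
SUB      : -5
PUSH -4  : -5 -4
LT       : 1
PUSH -4  : 1 -4
OVER     : 1 -4 1
STORE 0  : 1 -4
MOD      : 1
PUSH -9  : 1 -9
LOAD 2   : 1 -9 0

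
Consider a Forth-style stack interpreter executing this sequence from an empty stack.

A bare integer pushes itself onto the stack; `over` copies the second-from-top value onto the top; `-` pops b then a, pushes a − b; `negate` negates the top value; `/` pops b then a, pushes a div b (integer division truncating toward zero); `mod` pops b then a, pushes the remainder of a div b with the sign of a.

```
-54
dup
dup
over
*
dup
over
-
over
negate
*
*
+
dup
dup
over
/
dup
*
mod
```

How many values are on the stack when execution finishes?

3

-54     [-54]
dup     [-54, -54]
dup     [-54, -54, -54]
over    [-54, -54, -54, -54]
*       [-54, -54, 2916]
dup     [-54, -54, 2916, 2916]
over    [-54, -54, 2916, 2916, 2916]
-       [-54, -54, 2916, 0]
over    [-54, -54, 2916, 0, 2916]
negate  [-54, -54, 2916, 0, -2916]
*       [-54, -54, 2916, 0]
*       [-54, -54, 0]
+       [-54, -54]
dup     [-54, -54, -54]
dup     [-54, -54, -54, -54]
over    [-54, -54, -54, -54, -54]
/       [-54, -54, -54, 1]
dup     [-54, -54, -54, 1, 1]
*       [-54, -54, -54, 1]
mod     [-54, -54, 0]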